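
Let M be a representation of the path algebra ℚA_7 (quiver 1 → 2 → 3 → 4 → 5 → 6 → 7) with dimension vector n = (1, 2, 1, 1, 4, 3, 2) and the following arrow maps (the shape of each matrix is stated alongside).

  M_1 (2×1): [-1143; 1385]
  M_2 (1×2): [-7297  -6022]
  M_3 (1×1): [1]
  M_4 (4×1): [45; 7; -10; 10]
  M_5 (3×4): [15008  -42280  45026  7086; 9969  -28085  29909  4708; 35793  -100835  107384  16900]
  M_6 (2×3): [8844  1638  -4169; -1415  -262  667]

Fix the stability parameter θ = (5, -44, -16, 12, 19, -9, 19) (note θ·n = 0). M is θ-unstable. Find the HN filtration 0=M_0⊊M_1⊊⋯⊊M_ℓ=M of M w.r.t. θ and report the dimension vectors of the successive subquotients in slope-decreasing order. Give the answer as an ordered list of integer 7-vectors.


Via rank(M_{q-1}∘⋯∘M_p): M ≅ I[1,5], I[2,2], I[5,6], I[5,7]^2.
μ_θ-semistable layers: μ^(1)=19; μ^(2)=12; μ^(3)=5; μ^(4)=-16; μ^(5)=-39/2; μ^(6)=-44

((0, 0, 0, 0, 1, 0, 2); (0, 0, 0, 1, 0, 0, 0); (0, 0, 0, 0, 3, 3, 0); (0, 0, 1, 0, 0, 0, 0); (1, 1, 0, 0, 0, 0, 0); (0, 1, 0, 0, 0, 0, 0))


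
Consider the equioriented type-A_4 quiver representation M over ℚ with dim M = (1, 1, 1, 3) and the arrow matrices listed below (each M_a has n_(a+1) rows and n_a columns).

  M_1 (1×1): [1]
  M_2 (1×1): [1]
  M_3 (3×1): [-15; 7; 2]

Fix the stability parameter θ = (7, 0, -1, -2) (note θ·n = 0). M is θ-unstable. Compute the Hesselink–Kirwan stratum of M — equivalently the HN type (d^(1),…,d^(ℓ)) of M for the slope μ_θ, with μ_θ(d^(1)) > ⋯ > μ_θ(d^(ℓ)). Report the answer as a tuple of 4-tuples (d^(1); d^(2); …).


Barcode: M ≅ I[1,4], I[4,4]^2. HN layers by μ_θ (2 steps, strictly decreasing):
  μ^(1)=1; μ^(2)=-2

((1, 1, 1, 1); (0, 0, 0, 2))


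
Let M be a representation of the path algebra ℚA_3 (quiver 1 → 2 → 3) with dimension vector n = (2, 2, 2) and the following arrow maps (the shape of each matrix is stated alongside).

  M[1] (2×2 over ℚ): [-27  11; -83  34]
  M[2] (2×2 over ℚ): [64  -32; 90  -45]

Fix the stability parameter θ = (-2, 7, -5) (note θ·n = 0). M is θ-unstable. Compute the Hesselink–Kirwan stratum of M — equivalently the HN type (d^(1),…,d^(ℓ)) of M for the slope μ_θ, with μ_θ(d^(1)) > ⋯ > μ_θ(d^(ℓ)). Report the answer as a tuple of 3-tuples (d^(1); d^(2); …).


Barcode: M ≅ I[1,2], I[1,3], I[3,3]. HN layers by μ_θ (4 steps, strictly decreasing):
  μ^(1)=7; μ^(2)=1; μ^(3)=-2; μ^(4)=-5

((0, 1, 0); (0, 1, 1); (2, 0, 0); (0, 0, 1))


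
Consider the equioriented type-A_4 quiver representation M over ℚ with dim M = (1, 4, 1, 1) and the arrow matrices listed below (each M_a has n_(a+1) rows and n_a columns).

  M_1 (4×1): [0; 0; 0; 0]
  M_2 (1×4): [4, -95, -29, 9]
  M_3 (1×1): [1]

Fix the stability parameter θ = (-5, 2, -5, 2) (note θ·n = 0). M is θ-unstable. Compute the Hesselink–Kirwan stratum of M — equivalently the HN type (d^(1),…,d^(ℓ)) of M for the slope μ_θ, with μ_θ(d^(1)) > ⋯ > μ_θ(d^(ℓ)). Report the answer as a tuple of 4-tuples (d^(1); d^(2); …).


Interval decomposition of M: I[1,1], I[2,2]^3, I[2,4].
HN type (ℓ=3): μ^(1)=2; μ^(2)=-3/2; μ^(3)=-5

((0, 3, 0, 1); (0, 1, 1, 0); (1, 0, 0, 0))


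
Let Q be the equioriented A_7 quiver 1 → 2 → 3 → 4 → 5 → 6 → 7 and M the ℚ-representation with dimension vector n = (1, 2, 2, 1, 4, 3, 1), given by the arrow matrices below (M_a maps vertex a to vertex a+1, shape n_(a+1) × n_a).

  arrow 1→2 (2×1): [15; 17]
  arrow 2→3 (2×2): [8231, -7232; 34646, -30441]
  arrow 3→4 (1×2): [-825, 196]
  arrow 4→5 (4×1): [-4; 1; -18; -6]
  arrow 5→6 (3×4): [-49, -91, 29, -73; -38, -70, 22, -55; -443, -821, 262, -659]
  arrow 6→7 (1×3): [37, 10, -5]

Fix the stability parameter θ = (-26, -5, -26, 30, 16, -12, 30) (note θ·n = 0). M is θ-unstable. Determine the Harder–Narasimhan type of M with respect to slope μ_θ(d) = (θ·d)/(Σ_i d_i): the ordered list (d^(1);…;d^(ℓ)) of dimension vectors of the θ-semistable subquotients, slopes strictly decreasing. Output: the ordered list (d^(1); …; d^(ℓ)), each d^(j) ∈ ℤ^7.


Via rank(M_{q-1}∘⋯∘M_p): M ≅ I[1,7], I[2,3], I[5,5], I[5,6]^2.
μ_θ-semistable layers: μ^(1)=30; μ^(2)=16; μ^(3)=34/3; μ^(4)=2; μ^(5)=-31/2; μ^(6)=-26

((0, 0, 0, 0, 0, 0, 1); (0, 0, 0, 0, 1, 0, 0); (0, 0, 0, 1, 1, 1, 0); (0, 0, 0, 0, 2, 2, 0); (0, 2, 2, 0, 0, 0, 0); (1, 0, 0, 0, 0, 0, 0))


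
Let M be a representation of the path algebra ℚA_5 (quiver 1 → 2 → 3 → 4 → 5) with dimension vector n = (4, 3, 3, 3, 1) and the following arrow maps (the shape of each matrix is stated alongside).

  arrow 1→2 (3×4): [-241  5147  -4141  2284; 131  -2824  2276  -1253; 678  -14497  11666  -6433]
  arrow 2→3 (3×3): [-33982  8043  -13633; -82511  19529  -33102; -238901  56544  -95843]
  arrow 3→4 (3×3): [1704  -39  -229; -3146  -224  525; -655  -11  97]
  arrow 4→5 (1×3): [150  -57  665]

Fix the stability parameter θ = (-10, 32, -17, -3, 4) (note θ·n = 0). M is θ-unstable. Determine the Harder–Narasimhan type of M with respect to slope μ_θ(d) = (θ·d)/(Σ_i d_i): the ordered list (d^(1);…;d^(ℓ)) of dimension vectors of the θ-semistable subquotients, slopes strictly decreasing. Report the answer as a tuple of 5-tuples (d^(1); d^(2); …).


Interval decomposition of M: I[1,1], I[1,2], I[1,4], I[1,5], I[3,4].
HN type (ℓ=5): μ^(1)=32; μ^(2)=4; μ^(3)=-3; μ^(4)=-10; μ^(5)=-17

((0, 1, 0, 0, 0); (0, 2, 2, 2, 1); (0, 0, 0, 1, 0); (4, 0, 0, 0, 0); (0, 0, 1, 0, 0))


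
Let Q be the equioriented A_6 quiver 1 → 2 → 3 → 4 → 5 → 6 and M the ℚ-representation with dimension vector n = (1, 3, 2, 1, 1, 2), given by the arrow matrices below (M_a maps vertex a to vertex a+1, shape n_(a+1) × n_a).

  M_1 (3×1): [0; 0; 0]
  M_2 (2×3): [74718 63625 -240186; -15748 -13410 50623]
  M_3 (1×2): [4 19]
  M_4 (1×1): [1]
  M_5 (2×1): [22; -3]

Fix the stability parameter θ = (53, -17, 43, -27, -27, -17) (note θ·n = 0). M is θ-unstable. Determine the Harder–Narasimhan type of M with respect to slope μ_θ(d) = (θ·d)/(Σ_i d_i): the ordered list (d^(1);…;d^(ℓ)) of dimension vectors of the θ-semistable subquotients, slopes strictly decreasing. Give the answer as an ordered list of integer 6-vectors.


Interval decomposition of M: I[1,1], I[2,2], I[2,3], I[2,6], I[6,6].
HN type (ℓ=4): μ^(1)=53; μ^(2)=43; μ^(3)=-7; μ^(4)=-17

((1, 0, 0, 0, 0, 0); (0, 0, 1, 0, 0, 0); (0, 0, 1, 1, 1, 1); (0, 3, 0, 0, 0, 1))


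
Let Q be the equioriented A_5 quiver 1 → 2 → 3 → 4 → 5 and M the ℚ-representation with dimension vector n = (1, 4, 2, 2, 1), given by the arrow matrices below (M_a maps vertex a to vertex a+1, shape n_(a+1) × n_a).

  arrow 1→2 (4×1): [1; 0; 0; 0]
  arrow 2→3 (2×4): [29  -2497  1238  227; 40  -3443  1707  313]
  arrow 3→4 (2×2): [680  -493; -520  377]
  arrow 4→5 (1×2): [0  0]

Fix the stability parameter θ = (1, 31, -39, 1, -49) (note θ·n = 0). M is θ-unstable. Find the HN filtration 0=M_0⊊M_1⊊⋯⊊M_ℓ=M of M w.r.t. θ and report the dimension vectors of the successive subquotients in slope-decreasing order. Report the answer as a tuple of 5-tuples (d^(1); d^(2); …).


Interval decomposition of M: I[1,3], I[2,2]^2, I[2,4], I[4,4], I[5,5].
HN type (ℓ=5): μ^(1)=31; μ^(2)=1; μ^(3)=-7/3; μ^(4)=-4; μ^(5)=-49

((0, 2, 0, 0, 0); (0, 0, 0, 2, 0); (1, 1, 1, 0, 0); (0, 1, 1, 0, 0); (0, 0, 0, 0, 1))


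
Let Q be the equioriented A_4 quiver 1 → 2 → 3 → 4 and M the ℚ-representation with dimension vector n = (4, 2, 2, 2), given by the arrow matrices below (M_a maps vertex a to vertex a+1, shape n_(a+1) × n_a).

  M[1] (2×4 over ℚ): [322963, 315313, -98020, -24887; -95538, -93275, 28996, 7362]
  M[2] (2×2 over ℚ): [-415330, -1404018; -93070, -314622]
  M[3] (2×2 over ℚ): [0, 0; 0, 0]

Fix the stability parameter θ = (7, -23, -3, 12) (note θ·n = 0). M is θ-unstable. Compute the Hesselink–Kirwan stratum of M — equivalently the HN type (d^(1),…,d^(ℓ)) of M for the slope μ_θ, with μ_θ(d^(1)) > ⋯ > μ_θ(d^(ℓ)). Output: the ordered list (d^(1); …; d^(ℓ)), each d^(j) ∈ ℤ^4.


Barcode: M ≅ I[1,1]^2, I[1,2], I[1,3], I[3,3], I[4,4]^2. HN layers by μ_θ (4 steps, strictly decreasing):
  μ^(1)=12; μ^(2)=7; μ^(3)=-3; μ^(4)=-8

((0, 0, 0, 2); (2, 0, 0, 0); (0, 0, 2, 0); (2, 2, 0, 0))


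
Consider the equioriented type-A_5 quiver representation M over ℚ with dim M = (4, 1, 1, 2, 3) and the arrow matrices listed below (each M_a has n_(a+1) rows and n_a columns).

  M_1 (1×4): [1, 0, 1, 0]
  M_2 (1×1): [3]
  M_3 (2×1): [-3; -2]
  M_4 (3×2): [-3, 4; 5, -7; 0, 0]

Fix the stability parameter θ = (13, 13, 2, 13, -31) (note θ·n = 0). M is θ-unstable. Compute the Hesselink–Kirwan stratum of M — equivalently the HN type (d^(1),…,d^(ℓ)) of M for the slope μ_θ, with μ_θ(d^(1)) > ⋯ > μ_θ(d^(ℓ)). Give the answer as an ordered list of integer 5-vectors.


Via rank(M_{q-1}∘⋯∘M_p): M ≅ I[1,1]^3, I[1,5], I[4,5], I[5,5].
μ_θ-semistable layers: μ^(1)=13; μ^(2)=2; μ^(3)=-9; μ^(4)=-31

((3, 0, 0, 0, 0); (1, 1, 1, 1, 1); (0, 0, 0, 1, 1); (0, 0, 0, 0, 1))


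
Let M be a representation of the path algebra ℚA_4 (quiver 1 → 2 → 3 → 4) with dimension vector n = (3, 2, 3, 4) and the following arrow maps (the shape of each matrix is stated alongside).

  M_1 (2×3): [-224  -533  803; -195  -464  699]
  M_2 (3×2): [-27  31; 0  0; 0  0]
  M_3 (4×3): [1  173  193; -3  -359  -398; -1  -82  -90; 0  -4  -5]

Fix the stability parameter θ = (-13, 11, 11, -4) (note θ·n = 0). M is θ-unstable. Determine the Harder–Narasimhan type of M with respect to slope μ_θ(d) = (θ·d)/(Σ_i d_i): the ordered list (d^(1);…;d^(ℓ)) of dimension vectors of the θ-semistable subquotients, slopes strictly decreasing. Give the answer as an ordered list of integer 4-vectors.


Via rank(M_{q-1}∘⋯∘M_p): M ≅ I[1,1], I[1,2], I[1,4], I[3,4]^2, I[4,4].
μ_θ-semistable layers: μ^(1)=11; μ^(2)=6; μ^(3)=7/2; μ^(4)=-4; μ^(5)=-13

((0, 1, 0, 0); (0, 1, 1, 1); (0, 0, 2, 2); (0, 0, 0, 1); (3, 0, 0, 0))


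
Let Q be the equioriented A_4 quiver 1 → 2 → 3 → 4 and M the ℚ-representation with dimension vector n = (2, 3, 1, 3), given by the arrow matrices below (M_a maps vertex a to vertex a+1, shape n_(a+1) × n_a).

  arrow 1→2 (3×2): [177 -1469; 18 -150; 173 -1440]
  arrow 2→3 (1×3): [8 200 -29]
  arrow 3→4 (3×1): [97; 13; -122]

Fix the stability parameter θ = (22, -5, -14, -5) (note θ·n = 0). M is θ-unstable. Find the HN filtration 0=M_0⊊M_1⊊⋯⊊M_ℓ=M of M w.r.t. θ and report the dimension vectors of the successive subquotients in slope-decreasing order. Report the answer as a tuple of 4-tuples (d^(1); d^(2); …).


Interval decomposition of M: I[1,2], I[1,4], I[2,2], I[4,4]^2.
HN type (ℓ=3): μ^(1)=17/2; μ^(2)=-1/2; μ^(3)=-5

((1, 1, 0, 0); (1, 1, 1, 1); (0, 1, 0, 2))


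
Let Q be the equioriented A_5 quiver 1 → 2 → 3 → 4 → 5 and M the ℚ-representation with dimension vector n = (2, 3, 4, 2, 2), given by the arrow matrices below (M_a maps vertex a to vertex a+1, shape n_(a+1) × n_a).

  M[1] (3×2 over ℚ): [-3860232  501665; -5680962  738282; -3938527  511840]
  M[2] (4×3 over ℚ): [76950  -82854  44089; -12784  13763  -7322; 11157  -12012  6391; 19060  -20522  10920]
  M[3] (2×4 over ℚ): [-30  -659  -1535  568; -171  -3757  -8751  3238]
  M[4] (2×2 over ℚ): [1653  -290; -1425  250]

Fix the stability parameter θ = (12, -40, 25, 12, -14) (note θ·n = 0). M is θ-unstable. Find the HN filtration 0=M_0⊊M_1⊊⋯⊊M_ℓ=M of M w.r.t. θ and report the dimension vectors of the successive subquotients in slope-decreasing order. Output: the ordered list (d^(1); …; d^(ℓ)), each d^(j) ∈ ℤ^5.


Via rank(M_{q-1}∘⋯∘M_p): M ≅ I[1,4], I[1,5], I[2,3], I[3,3], I[5,5].
μ_θ-semistable layers: μ^(1)=25; μ^(2)=37/2; μ^(3)=23/3; μ^(4)=-14; μ^(5)=-40

((0, 0, 2, 0, 0); (0, 0, 1, 1, 0); (0, 0, 1, 1, 1); (2, 2, 0, 0, 1); (0, 1, 0, 0, 0))


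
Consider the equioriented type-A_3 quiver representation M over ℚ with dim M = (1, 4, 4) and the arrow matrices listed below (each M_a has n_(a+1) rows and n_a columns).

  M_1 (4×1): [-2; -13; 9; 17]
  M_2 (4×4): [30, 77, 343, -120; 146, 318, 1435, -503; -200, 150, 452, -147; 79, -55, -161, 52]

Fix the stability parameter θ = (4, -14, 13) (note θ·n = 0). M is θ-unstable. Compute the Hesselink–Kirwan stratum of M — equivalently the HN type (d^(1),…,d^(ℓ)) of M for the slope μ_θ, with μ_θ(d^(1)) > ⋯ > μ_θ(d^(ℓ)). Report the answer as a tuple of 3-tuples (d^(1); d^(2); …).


Barcode: M ≅ I[1,3], I[2,3]^3. HN layers by μ_θ (3 steps, strictly decreasing):
  μ^(1)=13; μ^(2)=-5; μ^(3)=-14

((0, 0, 4); (1, 1, 0); (0, 3, 0))


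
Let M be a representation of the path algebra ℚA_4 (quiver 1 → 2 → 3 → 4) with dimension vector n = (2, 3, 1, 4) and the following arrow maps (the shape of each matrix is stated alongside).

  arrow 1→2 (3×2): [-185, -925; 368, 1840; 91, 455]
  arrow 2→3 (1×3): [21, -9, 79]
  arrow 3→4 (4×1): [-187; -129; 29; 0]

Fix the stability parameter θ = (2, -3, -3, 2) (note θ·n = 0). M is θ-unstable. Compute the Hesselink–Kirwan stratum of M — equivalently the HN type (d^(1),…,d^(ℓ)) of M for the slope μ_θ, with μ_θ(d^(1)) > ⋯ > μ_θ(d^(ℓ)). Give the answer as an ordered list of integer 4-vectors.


Via rank(M_{q-1}∘⋯∘M_p): M ≅ I[1,1], I[1,4], I[2,2]^2, I[4,4]^3.
μ_θ-semistable layers: μ^(1)=2; μ^(2)=-4/3; μ^(3)=-3

((1, 0, 0, 4); (1, 1, 1, 0); (0, 2, 0, 0))


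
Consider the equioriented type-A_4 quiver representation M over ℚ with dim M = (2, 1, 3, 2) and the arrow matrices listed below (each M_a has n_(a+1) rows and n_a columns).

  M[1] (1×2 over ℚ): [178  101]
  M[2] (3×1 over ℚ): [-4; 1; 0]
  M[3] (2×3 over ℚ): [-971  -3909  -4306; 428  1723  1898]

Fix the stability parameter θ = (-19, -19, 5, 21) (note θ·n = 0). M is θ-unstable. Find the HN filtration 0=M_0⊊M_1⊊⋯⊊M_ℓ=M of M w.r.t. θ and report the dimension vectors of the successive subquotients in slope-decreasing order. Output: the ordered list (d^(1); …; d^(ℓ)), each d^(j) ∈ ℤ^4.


Interval decomposition of M: I[1,1], I[1,4], I[3,3], I[3,4].
HN type (ℓ=3): μ^(1)=21; μ^(2)=5; μ^(3)=-19

((0, 0, 0, 2); (0, 0, 3, 0); (2, 1, 0, 0))


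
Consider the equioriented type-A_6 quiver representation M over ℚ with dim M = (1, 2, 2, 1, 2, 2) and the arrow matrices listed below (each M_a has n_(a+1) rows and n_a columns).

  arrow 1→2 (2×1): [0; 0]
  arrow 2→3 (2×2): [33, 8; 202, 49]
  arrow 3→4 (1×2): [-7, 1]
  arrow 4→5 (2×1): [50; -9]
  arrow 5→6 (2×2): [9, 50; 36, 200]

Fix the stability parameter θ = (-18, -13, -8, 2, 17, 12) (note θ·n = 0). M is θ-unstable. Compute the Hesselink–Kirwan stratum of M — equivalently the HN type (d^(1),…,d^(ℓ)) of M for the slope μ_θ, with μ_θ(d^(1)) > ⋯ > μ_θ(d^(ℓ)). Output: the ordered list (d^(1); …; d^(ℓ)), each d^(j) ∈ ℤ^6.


Interval decomposition of M: I[1,1], I[2,3], I[2,5], I[5,6], I[6,6].
HN type (ℓ=7): μ^(1)=17; μ^(2)=29/2; μ^(3)=12; μ^(4)=2; μ^(5)=-8; μ^(6)=-13; μ^(7)=-18

((0, 0, 0, 0, 1, 0); (0, 0, 0, 0, 1, 1); (0, 0, 0, 0, 0, 1); (0, 0, 0, 1, 0, 0); (0, 0, 2, 0, 0, 0); (0, 2, 0, 0, 0, 0); (1, 0, 0, 0, 0, 0))


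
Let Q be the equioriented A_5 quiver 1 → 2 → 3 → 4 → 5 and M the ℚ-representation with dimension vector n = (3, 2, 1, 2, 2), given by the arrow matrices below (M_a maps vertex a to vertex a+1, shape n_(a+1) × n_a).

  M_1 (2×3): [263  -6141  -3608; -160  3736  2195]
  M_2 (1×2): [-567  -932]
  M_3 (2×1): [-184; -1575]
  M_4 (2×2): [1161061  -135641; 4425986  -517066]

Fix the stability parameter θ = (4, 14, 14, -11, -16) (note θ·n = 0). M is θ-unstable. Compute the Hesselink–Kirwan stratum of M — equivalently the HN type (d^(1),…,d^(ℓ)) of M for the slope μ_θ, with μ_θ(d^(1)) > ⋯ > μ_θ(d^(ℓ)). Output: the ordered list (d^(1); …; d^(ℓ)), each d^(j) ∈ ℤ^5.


Barcode: M ≅ I[1,1], I[1,2], I[1,5], I[4,4], I[5,5]. HN layers by μ_θ (5 steps, strictly decreasing):
  μ^(1)=14; μ^(2)=4; μ^(3)=1; μ^(4)=-11; μ^(5)=-16

((0, 1, 0, 0, 0); (2, 0, 0, 0, 0); (1, 1, 1, 1, 1); (0, 0, 0, 1, 0); (0, 0, 0, 0, 1))


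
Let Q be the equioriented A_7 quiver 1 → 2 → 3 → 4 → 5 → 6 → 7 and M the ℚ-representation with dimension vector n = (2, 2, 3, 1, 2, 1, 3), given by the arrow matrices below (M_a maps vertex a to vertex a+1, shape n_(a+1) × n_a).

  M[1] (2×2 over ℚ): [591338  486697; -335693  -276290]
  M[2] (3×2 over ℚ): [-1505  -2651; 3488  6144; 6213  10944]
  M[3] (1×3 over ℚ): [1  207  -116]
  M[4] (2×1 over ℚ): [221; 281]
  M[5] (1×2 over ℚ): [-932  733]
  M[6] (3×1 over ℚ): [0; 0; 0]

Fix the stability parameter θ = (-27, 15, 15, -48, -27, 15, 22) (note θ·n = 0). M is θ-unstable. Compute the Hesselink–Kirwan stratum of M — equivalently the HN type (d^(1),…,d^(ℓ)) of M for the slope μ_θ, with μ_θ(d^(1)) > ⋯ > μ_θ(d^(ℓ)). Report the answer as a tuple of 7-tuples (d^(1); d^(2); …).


Interval decomposition of M: I[1,3], I[1,6], I[3,3], I[5,5], I[7,7]^3.
HN type (ℓ=4): μ^(1)=22; μ^(2)=15; μ^(3)=-45/4; μ^(4)=-27

((0, 0, 0, 0, 0, 0, 3); (0, 1, 2, 0, 0, 1, 0); (0, 1, 1, 1, 1, 0, 0); (2, 0, 0, 0, 1, 0, 0))


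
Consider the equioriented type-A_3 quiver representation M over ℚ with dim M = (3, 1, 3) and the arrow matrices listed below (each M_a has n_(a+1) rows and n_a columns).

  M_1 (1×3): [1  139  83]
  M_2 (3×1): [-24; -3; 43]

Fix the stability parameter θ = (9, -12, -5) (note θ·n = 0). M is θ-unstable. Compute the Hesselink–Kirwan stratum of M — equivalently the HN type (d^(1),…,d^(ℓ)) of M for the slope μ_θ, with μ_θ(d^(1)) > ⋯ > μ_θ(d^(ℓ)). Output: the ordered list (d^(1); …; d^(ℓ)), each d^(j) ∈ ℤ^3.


Interval decomposition of M: I[1,1]^2, I[1,3], I[3,3]^2.
HN type (ℓ=3): μ^(1)=9; μ^(2)=-8/3; μ^(3)=-5

((2, 0, 0); (1, 1, 1); (0, 0, 2))


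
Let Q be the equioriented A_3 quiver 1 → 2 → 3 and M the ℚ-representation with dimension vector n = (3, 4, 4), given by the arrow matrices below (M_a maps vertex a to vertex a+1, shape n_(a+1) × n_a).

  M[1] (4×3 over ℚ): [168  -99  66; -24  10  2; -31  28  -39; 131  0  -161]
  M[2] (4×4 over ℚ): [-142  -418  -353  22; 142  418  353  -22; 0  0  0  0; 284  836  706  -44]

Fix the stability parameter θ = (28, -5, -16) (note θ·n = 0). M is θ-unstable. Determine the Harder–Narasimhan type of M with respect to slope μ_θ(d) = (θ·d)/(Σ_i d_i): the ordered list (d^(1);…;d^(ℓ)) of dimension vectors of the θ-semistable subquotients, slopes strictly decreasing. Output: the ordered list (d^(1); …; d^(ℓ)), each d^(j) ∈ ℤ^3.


Interval decomposition of M: I[1,2]^2, I[1,3], I[2,2], I[3,3]^3.
HN type (ℓ=4): μ^(1)=23/2; μ^(2)=7/3; μ^(3)=-5; μ^(4)=-16

((2, 2, 0); (1, 1, 1); (0, 1, 0); (0, 0, 3))


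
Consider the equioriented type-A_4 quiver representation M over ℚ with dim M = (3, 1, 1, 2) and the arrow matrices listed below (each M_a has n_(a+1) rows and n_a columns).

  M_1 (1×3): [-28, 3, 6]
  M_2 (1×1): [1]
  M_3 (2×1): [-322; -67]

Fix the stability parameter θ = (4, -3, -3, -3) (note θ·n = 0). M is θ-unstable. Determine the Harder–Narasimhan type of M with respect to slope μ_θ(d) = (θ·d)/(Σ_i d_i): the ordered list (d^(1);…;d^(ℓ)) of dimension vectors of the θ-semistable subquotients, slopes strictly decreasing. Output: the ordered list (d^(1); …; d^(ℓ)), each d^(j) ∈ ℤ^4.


Interval decomposition of M: I[1,1]^2, I[1,4], I[4,4].
HN type (ℓ=3): μ^(1)=4; μ^(2)=-5/4; μ^(3)=-3

((2, 0, 0, 0); (1, 1, 1, 1); (0, 0, 0, 1))


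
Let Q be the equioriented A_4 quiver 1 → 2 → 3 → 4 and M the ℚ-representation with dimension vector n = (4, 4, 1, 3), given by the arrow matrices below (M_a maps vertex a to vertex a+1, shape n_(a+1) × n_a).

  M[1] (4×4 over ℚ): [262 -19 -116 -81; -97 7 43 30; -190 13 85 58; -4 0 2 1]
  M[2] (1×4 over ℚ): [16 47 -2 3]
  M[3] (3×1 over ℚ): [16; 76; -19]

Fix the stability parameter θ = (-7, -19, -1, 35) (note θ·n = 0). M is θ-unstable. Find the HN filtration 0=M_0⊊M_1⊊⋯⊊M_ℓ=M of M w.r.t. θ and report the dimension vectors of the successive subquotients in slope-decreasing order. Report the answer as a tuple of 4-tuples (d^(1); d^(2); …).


Barcode: M ≅ I[1,2]^3, I[1,4], I[4,4]^2. HN layers by μ_θ (3 steps, strictly decreasing):
  μ^(1)=35; μ^(2)=-1; μ^(3)=-13

((0, 0, 0, 3); (0, 0, 1, 0); (4, 4, 0, 0))


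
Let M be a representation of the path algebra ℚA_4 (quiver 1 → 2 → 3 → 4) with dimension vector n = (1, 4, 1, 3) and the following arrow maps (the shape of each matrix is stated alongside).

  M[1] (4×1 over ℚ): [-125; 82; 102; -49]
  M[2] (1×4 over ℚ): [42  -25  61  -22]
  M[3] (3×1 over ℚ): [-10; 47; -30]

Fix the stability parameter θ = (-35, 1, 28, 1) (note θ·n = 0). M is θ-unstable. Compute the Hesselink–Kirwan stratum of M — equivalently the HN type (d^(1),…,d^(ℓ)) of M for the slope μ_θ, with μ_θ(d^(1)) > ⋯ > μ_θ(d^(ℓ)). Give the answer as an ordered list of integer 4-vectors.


Via rank(M_{q-1}∘⋯∘M_p): M ≅ I[1,2], I[2,2]^2, I[2,4], I[4,4]^2.
μ_θ-semistable layers: μ^(1)=29/2; μ^(2)=1; μ^(3)=-35

((0, 0, 1, 1); (0, 4, 0, 2); (1, 0, 0, 0))


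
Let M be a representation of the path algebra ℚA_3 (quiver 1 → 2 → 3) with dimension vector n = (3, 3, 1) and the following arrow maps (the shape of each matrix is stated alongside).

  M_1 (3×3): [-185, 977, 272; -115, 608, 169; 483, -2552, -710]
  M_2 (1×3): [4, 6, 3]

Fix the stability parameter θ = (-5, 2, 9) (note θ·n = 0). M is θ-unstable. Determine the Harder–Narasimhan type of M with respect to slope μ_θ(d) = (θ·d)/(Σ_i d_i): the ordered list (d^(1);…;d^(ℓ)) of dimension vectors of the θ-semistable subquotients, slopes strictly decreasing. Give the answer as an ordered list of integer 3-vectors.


Barcode: M ≅ I[1,2]^2, I[1,3]. HN layers by μ_θ (3 steps, strictly decreasing):
  μ^(1)=9; μ^(2)=2; μ^(3)=-5

((0, 0, 1); (0, 3, 0); (3, 0, 0))


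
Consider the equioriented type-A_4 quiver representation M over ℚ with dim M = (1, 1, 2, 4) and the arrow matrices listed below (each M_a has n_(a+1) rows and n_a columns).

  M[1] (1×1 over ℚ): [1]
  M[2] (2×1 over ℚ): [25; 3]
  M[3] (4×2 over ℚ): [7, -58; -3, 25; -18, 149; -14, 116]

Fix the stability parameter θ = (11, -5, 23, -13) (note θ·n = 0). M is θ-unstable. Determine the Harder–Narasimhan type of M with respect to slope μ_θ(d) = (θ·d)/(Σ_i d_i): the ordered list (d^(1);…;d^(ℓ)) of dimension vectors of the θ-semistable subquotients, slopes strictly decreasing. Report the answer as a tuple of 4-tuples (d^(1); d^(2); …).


Barcode: M ≅ I[1,4], I[3,4], I[4,4]^2. HN layers by μ_θ (3 steps, strictly decreasing):
  μ^(1)=5; μ^(2)=3; μ^(3)=-13

((0, 0, 2, 2); (1, 1, 0, 0); (0, 0, 0, 2))


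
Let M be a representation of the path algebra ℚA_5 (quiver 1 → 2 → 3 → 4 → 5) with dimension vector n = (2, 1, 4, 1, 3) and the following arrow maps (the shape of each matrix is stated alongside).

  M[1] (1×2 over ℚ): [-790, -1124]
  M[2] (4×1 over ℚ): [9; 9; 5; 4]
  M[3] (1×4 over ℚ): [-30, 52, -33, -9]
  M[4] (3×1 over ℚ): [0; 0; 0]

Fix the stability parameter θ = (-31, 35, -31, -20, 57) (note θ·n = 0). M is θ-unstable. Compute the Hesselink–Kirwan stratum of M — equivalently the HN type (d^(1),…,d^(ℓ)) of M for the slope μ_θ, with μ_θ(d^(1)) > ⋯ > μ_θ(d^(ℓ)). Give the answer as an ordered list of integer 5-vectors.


Via rank(M_{q-1}∘⋯∘M_p): M ≅ I[1,1], I[1,4], I[3,3]^3, I[5,5]^3.
μ_θ-semistable layers: μ^(1)=57; μ^(2)=-16/3; μ^(3)=-31

((0, 0, 0, 0, 3); (0, 1, 1, 1, 0); (2, 0, 3, 0, 0))


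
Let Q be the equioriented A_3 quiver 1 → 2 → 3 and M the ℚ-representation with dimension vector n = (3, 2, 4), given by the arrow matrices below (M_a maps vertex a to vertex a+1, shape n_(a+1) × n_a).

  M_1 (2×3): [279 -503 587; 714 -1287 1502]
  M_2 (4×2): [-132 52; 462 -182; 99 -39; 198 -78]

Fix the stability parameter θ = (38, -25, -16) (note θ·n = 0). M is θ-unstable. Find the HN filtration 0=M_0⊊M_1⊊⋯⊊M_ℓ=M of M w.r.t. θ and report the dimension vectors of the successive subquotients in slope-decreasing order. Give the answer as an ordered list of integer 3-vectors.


Barcode: M ≅ I[1,1], I[1,2], I[1,3], I[3,3]^3. HN layers by μ_θ (4 steps, strictly decreasing):
  μ^(1)=38; μ^(2)=13/2; μ^(3)=-1; μ^(4)=-16

((1, 0, 0); (1, 1, 0); (1, 1, 1); (0, 0, 3))


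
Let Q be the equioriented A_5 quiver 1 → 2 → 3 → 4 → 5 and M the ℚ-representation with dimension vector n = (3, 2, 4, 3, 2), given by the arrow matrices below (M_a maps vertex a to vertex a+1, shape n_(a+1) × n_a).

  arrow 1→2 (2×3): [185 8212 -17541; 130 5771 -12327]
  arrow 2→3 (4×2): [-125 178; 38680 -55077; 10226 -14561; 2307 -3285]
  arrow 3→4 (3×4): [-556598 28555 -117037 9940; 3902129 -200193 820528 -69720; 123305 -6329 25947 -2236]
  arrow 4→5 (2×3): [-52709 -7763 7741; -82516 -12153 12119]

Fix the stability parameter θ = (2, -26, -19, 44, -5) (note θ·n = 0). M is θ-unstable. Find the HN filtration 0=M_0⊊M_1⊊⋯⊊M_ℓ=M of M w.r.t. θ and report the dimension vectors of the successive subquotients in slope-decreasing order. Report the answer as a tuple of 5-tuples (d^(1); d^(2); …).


Via rank(M_{q-1}∘⋯∘M_p): M ≅ I[1,1], I[1,5]^2, I[3,3], I[3,4].
μ_θ-semistable layers: μ^(1)=44; μ^(2)=39/2; μ^(3)=2; μ^(4)=-43/3; μ^(5)=-19

((0, 0, 0, 1, 0); (0, 0, 0, 2, 2); (1, 0, 0, 0, 0); (2, 2, 2, 0, 0); (0, 0, 2, 0, 0))


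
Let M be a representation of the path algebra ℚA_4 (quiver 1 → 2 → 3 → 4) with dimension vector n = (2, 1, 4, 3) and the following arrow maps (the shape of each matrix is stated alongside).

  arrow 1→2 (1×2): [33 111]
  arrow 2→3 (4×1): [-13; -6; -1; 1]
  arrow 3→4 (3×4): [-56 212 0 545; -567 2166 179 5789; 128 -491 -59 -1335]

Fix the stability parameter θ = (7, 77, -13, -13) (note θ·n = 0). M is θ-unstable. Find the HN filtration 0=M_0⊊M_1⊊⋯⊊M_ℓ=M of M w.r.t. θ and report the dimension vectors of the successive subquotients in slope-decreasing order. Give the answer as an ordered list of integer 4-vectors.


Interval decomposition of M: I[1,1], I[1,4], I[3,3], I[3,4]^2.
HN type (ℓ=3): μ^(1)=17; μ^(2)=7; μ^(3)=-13

((0, 1, 1, 1); (2, 0, 0, 0); (0, 0, 3, 2))


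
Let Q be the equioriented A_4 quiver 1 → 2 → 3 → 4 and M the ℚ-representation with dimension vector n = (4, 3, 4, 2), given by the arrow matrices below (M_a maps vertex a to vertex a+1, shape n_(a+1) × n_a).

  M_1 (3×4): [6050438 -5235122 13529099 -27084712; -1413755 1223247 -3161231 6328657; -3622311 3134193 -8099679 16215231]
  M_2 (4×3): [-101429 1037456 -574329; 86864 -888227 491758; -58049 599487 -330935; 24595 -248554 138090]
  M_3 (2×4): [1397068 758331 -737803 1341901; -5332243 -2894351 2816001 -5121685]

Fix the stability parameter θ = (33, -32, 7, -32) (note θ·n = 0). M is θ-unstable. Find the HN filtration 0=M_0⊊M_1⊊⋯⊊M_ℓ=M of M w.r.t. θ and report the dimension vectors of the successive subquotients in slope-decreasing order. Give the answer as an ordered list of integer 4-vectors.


Via rank(M_{q-1}∘⋯∘M_p): M ≅ I[1,1], I[1,3], I[1,4]^2, I[3,3].
μ_θ-semistable layers: μ^(1)=33; μ^(2)=7; μ^(3)=1/2; μ^(4)=-6

((1, 0, 0, 0); (0, 0, 2, 0); (1, 1, 0, 0); (2, 2, 2, 2))


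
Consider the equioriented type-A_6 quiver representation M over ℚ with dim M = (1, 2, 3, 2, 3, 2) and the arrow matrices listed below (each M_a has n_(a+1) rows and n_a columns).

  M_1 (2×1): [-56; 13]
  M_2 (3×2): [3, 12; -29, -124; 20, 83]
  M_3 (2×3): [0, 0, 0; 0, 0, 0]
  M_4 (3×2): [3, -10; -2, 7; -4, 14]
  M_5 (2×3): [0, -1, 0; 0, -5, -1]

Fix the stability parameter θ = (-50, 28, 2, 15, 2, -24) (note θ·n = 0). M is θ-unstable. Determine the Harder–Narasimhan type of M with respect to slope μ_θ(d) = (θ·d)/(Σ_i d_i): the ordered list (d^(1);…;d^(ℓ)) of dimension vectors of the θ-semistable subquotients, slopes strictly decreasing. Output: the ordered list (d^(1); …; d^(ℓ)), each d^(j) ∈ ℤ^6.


Via rank(M_{q-1}∘⋯∘M_p): M ≅ I[1,3], I[2,3], I[3,3], I[4,5], I[4,6], I[5,6].
μ_θ-semistable layers: μ^(1)=15; μ^(2)=17/2; μ^(3)=2; μ^(4)=-7/3; μ^(5)=-11; μ^(6)=-50

((0, 2, 2, 0, 0, 0); (0, 0, 0, 1, 1, 0); (0, 0, 1, 0, 0, 0); (0, 0, 0, 1, 1, 1); (0, 0, 0, 0, 1, 1); (1, 0, 0, 0, 0, 0))


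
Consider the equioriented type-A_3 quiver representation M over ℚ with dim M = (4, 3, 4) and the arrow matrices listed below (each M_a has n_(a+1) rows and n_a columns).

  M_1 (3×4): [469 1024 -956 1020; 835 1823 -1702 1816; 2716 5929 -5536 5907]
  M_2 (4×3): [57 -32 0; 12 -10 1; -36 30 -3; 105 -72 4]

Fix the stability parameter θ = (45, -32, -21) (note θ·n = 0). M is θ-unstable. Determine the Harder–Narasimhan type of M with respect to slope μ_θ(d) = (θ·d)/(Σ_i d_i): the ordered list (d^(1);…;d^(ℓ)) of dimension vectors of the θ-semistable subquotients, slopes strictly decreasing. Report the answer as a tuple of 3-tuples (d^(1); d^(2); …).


Barcode: M ≅ I[1,1], I[1,2], I[1,3]^2, I[3,3]^2. HN layers by μ_θ (4 steps, strictly decreasing):
  μ^(1)=45; μ^(2)=13/2; μ^(3)=-8/3; μ^(4)=-21

((1, 0, 0); (1, 1, 0); (2, 2, 2); (0, 0, 2))


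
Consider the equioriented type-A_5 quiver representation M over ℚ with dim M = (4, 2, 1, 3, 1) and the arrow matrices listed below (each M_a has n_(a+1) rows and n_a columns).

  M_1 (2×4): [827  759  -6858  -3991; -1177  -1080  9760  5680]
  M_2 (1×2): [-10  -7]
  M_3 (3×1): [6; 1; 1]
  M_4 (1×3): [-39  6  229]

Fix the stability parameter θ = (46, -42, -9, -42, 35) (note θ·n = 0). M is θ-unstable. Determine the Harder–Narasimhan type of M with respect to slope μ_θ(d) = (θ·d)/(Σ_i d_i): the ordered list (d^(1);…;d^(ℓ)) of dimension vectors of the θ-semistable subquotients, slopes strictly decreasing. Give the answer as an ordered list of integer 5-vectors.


Via rank(M_{q-1}∘⋯∘M_p): M ≅ I[1,1]^2, I[1,2], I[1,5], I[4,4]^2.
μ_θ-semistable layers: μ^(1)=46; μ^(2)=35; μ^(3)=2; μ^(4)=-47/4; μ^(5)=-42

((2, 0, 0, 0, 0); (0, 0, 0, 0, 1); (1, 1, 0, 0, 0); (1, 1, 1, 1, 0); (0, 0, 0, 2, 0))


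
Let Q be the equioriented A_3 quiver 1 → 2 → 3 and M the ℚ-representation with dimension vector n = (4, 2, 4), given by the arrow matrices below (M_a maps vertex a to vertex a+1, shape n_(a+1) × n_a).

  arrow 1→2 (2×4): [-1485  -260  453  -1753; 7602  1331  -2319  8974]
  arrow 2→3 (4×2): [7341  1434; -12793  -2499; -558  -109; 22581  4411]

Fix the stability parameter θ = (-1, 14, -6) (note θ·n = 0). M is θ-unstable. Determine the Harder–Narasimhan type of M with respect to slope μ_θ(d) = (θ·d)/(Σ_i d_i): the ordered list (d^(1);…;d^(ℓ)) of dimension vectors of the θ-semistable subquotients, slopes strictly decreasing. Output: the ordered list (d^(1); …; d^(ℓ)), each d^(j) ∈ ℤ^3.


Interval decomposition of M: I[1,1]^2, I[1,3]^2, I[3,3]^2.
HN type (ℓ=3): μ^(1)=4; μ^(2)=-1; μ^(3)=-6

((0, 2, 2); (4, 0, 0); (0, 0, 2))


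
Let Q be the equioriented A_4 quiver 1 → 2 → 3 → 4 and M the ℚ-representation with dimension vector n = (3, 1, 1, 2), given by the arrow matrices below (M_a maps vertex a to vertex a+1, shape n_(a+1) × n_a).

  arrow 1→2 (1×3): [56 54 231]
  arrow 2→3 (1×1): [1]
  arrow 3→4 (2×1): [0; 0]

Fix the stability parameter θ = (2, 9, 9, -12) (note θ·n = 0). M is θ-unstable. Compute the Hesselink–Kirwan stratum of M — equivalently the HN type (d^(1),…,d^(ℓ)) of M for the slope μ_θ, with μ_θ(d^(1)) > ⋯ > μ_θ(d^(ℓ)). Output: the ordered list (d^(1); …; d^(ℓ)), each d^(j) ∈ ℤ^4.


Barcode: M ≅ I[1,1]^2, I[1,3], I[4,4]^2. HN layers by μ_θ (3 steps, strictly decreasing):
  μ^(1)=9; μ^(2)=2; μ^(3)=-12

((0, 1, 1, 0); (3, 0, 0, 0); (0, 0, 0, 2))


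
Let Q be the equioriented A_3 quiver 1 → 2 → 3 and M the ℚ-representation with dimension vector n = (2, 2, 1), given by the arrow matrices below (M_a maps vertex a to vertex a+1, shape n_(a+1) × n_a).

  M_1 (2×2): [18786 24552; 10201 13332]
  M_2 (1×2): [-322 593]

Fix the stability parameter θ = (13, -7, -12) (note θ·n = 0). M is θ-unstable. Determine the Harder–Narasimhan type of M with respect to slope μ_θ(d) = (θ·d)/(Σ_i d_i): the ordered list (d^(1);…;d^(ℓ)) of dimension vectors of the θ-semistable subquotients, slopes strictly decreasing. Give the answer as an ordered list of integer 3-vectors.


Interval decomposition of M: I[1,1], I[1,3], I[2,2].
HN type (ℓ=3): μ^(1)=13; μ^(2)=-2; μ^(3)=-7

((1, 0, 0); (1, 1, 1); (0, 1, 0))


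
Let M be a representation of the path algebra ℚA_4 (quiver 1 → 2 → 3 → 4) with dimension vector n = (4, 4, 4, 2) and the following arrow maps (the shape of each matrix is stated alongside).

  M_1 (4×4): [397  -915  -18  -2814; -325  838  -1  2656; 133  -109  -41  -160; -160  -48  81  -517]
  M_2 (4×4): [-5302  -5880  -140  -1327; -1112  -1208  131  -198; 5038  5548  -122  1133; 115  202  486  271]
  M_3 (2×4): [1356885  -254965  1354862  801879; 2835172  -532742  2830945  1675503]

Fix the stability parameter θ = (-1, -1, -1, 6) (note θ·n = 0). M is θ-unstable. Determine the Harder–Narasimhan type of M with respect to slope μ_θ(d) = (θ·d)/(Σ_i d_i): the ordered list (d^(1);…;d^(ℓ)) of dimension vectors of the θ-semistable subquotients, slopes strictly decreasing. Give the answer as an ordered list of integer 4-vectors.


Interval decomposition of M: I[1,3]^2, I[1,4]^2.
HN type (ℓ=2): μ^(1)=6; μ^(2)=-1

((0, 0, 0, 2); (4, 4, 4, 0))


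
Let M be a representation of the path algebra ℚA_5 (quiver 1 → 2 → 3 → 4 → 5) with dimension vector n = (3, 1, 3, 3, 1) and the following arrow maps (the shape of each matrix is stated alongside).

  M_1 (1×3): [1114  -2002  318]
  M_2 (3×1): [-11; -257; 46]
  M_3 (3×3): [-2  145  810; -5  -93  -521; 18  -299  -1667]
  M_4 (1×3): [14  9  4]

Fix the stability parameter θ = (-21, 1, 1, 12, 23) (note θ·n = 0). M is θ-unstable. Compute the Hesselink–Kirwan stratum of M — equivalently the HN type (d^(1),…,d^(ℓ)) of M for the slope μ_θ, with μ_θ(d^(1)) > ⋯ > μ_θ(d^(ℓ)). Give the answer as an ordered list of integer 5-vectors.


Interval decomposition of M: I[1,1]^2, I[1,4], I[3,4], I[3,5].
HN type (ℓ=4): μ^(1)=23; μ^(2)=12; μ^(3)=1; μ^(4)=-21

((0, 0, 0, 0, 1); (0, 0, 0, 3, 0); (0, 1, 3, 0, 0); (3, 0, 0, 0, 0))


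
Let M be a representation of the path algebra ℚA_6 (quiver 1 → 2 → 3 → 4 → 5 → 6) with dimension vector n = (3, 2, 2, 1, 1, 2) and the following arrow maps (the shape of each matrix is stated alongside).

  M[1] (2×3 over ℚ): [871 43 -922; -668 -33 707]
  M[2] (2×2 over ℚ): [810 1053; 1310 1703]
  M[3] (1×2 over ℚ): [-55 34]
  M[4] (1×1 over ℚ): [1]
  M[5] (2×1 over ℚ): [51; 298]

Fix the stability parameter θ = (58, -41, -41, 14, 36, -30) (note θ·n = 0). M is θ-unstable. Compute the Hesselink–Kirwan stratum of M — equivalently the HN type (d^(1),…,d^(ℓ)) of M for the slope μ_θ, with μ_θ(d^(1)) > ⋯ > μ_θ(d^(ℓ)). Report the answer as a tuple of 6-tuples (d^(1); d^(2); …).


Barcode: M ≅ I[1,1], I[1,2], I[1,6], I[3,3], I[6,6]. HN layers by μ_θ (6 steps, strictly decreasing):
  μ^(1)=58; μ^(2)=17/2; μ^(3)=20/3; μ^(4)=-8; μ^(5)=-30; μ^(6)=-41

((1, 0, 0, 0, 0, 0); (1, 1, 0, 0, 0, 0); (0, 0, 0, 1, 1, 1); (1, 1, 1, 0, 0, 0); (0, 0, 0, 0, 0, 1); (0, 0, 1, 0, 0, 0))


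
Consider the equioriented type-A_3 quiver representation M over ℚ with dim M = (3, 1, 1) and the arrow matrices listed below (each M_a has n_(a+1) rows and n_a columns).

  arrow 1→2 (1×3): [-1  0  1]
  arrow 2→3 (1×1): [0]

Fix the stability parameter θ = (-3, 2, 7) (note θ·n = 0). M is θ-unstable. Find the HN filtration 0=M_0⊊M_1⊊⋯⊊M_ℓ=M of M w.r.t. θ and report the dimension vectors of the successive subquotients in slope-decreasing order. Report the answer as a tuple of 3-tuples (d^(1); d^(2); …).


Via rank(M_{q-1}∘⋯∘M_p): M ≅ I[1,1]^2, I[1,2], I[3,3].
μ_θ-semistable layers: μ^(1)=7; μ^(2)=2; μ^(3)=-3

((0, 0, 1); (0, 1, 0); (3, 0, 0))


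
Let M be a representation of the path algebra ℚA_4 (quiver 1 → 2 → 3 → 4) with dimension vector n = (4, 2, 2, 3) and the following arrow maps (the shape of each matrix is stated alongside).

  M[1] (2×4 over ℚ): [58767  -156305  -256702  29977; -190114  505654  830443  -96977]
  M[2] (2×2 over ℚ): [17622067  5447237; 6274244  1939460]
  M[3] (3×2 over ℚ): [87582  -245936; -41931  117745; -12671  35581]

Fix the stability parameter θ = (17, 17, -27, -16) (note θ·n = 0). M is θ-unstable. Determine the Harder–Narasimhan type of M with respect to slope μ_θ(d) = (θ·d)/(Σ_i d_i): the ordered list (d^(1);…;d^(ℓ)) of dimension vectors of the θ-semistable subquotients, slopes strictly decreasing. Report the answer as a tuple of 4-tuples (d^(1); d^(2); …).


Via rank(M_{q-1}∘⋯∘M_p): M ≅ I[1,1]^2, I[1,4]^2, I[4,4].
μ_θ-semistable layers: μ^(1)=17; μ^(2)=-9/4; μ^(3)=-16

((2, 0, 0, 0); (2, 2, 2, 2); (0, 0, 0, 1))


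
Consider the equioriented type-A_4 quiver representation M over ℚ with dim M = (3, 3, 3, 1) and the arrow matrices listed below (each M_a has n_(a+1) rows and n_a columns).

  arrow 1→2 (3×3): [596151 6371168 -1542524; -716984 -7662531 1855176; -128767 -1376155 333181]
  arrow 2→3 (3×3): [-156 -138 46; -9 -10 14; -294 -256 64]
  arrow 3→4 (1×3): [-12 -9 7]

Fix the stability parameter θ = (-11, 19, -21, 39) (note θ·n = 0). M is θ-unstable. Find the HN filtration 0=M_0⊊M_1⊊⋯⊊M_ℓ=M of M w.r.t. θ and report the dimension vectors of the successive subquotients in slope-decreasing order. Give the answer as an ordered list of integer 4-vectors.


Interval decomposition of M: I[1,2], I[1,3], I[1,4], I[3,3].
HN type (ℓ=5): μ^(1)=39; μ^(2)=19; μ^(3)=-1; μ^(4)=-11; μ^(5)=-21

((0, 0, 0, 1); (0, 1, 0, 0); (0, 2, 2, 0); (3, 0, 0, 0); (0, 0, 1, 0))


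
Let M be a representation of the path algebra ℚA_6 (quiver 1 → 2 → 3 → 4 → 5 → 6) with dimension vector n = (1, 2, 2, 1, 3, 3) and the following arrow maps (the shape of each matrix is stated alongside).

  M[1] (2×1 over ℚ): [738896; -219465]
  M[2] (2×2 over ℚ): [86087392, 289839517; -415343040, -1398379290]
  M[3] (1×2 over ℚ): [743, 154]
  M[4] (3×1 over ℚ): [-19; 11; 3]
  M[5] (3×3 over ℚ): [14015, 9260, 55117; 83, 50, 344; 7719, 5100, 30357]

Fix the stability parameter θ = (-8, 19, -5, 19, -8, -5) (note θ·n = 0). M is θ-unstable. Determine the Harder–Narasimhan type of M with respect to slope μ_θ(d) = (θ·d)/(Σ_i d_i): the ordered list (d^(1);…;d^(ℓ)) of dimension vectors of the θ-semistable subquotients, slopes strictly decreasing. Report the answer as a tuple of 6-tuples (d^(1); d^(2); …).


Interval decomposition of M: I[1,6], I[2,2], I[3,3], I[5,5], I[5,6], I[6,6].
HN type (ℓ=4): μ^(1)=19; μ^(2)=4; μ^(3)=-5; μ^(4)=-8

((0, 1, 0, 0, 0, 0); (0, 1, 1, 1, 1, 1); (0, 0, 1, 0, 0, 2); (1, 0, 0, 0, 2, 0))


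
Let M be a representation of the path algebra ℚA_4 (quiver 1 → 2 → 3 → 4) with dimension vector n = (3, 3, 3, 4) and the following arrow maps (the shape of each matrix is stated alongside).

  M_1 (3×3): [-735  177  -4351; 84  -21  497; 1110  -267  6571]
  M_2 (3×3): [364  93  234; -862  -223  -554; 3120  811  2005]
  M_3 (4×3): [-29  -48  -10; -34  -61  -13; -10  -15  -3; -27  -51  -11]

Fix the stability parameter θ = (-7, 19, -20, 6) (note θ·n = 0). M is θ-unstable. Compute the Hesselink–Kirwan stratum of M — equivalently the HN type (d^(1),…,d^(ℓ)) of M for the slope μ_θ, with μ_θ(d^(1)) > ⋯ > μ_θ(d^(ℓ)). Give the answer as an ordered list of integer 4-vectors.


Barcode: M ≅ I[1,1], I[1,4]^2, I[2,4], I[4,4]. HN layers by μ_θ (3 steps, strictly decreasing):
  μ^(1)=6; μ^(2)=-1/2; μ^(3)=-7

((0, 0, 0, 4); (0, 3, 3, 0); (3, 0, 0, 0))
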